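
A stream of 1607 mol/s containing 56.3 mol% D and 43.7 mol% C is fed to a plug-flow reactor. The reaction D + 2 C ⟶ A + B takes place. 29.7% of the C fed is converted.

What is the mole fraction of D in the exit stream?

C reacted = 0.297 × 702.3 = 208.6 mol/s; ν_C = −2, so ξ = 208.6/2 = 104.3 mol/s.
Outlet amounts (n = n₀ + ν ξ):
  D: 904.7 − 1(104.3) = 800.5
  C: 702.3 − 2(104.3) = 493.7
  A: 0 + 1(104.3) = 104.3
  B: 0 + 1(104.3) = 104.3
Total out = 1503 mol/s; y_D = 800.5 / 1503 = 0.5327.

0.533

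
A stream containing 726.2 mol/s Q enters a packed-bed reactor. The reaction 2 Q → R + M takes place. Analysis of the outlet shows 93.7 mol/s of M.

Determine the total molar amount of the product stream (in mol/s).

For M: n = n₀ + 1ξ → 93.7 = 0 + 1ξ, giving ξ = 93.7 mol/s.
Outlet amounts (n = n₀ + ν ξ):
  Q: 726.2 − 2(93.7) = 538.8
  R: 0 + 1(93.7) = 93.7
  M: 0 + 1(93.7) = 93.7
Total out = 538.8 + 93.7 + 93.7 = 726.2 mol/s.

726 mol/s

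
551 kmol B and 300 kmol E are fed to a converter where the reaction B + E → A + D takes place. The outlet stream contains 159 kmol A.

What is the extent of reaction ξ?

For A: n = n₀ + 1ξ → 159 = 0 + 1ξ, giving ξ = 159 kmol.
Outlet amounts (n = n₀ + ν ξ):
  B: 551 − 1(159) = 392
  E: 300 − 1(159) = 141
  A: 0 + 1(159) = 159
  D: 0 + 1(159) = 159

ξ = 159 kmol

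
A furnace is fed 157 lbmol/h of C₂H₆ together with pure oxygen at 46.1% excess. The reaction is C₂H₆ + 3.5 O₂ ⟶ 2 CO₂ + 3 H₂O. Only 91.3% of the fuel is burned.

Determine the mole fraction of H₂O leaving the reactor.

Stoichiometric O₂ = 3.5 × 157 = 549.5 lbmol/h; O₂ fed = 549.5 × 1.461 = 802.8 lbmol/h.
Fuel reacted = 0.913 × 157 → ξ = 143.3 lbmol/h.
Outlet (n = n₀ + ν ξ):
  C₂H₆: 157 − 1(143.3) = 13.66
  O₂: 802.8 − 3.5(143.3) = 301.1
  CO₂: 0 + 2(143.3) = 286.7
  H₂O: 0 + 3(143.3) = 430
Total out = 1031 lbmol/h; y_H₂O = 430 / 1031 = 0.4169.

0.417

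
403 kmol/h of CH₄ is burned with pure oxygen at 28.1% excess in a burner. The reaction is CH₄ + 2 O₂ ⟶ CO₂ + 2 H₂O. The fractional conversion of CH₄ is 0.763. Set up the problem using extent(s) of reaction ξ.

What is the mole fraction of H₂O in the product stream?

0.428

Stoichiometric O₂ = 2 × 403 = 806 kmol/h; O₂ fed = 806 × 1.281 = 1032 kmol/h.
Fuel reacted = 0.763 × 403 → ξ = 307.5 kmol/h.
Outlet (n = n₀ + ν ξ):
  CH₄: 403 − 1(307.5) = 95.51
  O₂: 1032 − 2(307.5) = 417.5
  CO₂: 0 + 1(307.5) = 307.5
  H₂O: 0 + 2(307.5) = 615
Total out = 1435 kmol/h; y_H₂O = 615 / 1435 = 0.4284.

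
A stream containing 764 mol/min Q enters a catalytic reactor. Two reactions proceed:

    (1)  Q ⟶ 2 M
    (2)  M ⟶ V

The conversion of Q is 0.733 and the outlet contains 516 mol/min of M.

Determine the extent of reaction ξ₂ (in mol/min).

Conversion of Q: Q consumed = 1ξ₁ = 0.733 × 764 → ξ₁ = 560 mol/min.
M balance: n_M = 0 + 2ξ₁ − 1ξ₂ = 516 → ξ₂ = (2·560 − 516)/1 = 604 mol/min.
Outlet amounts (n = n₀ + Σ ν·ξ):
  Q: 764 − 1(560) = 204
  M: 0 + 2(560) − 1(604) = 516
  V: 0 + 1(604) = 604

ξ₂ = 604 mol/min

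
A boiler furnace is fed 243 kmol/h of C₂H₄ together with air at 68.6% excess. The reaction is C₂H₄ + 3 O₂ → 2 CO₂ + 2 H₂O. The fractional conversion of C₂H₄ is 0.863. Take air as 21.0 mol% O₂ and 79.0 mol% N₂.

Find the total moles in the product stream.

6100 kmol/h

Stoichiometric O₂ = 3 × 243 = 729 kmol/h; O₂ fed = 729 × 1.686 = 1229 kmol/h.
N₂ fed = 1229 × 79/21 = 4624 kmol/h.
Fuel reacted = 0.863 × 243 → ξ = 209.7 kmol/h.
Outlet (n = n₀ + ν ξ):
  C₂H₄: 243 − 1(209.7) = 33.29
  O₂: 1229 − 3(209.7) = 600
  N₂: 4624 (inert)
  CO₂: 0 + 2(209.7) = 419.4
  H₂O: 0 + 2(209.7) = 419.4
Total out = 33.29 + 600 + 4624 + 419.4 + 419.4 = 6096 kmol/h.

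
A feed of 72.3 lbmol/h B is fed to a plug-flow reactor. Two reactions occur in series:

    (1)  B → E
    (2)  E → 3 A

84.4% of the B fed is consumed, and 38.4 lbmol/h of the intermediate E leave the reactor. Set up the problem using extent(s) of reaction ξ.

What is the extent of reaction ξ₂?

ξ₂ = 22.6 lbmol/h

Conversion of B: B consumed = 1ξ₁ = 0.844 × 72.3 → ξ₁ = 61.02 lbmol/h.
E balance: n_E = 0 + 1ξ₁ − 1ξ₂ = 38.4 → ξ₂ = (1·61.02 − 38.4)/1 = 22.62 lbmol/h.
Outlet amounts (n = n₀ + Σ ν·ξ):
  B: 72.3 − 1(61.02) = 11.28
  E: 0 + 1(61.02) − 1(22.62) = 38.4
  A: 0 + 3(22.62) = 67.86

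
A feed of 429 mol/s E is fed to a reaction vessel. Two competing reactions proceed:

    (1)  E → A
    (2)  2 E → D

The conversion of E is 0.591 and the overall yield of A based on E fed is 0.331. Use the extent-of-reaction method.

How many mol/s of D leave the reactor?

Yield of A: 1ξ₁ / 429 = 0.331 → ξ₁ = 142 mol/s.
Conversion of E: 1ξ₁ + 2ξ₂ = 0.591 × 429 = 253.5 → ξ₂ = 55.77 mol/s.
Outlet amounts (n = n₀ + Σ ν·ξ):
  E: 429 − 1(142) − 2(55.77) = 175.5
  A: 0 + 1(142) = 142
  D: 0 + 1(55.77) = 55.77

55.8 mol/s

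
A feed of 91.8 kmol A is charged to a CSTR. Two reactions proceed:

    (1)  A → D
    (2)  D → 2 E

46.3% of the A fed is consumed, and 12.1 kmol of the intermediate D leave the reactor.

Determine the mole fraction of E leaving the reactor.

0.498

Conversion of A: A consumed = 1ξ₁ = 0.463 × 91.8 → ξ₁ = 42.5 kmol.
D balance: n_D = 0 + 1ξ₁ − 1ξ₂ = 12.1 → ξ₂ = (1·42.5 − 12.1)/1 = 30.4 kmol.
Outlet amounts (n = n₀ + Σ ν·ξ):
  A: 91.8 − 1(42.5) = 49.3
  D: 0 + 1(42.5) − 1(30.4) = 12.1
  E: 0 + 2(30.4) = 60.81
Total out = 122.2 kmol; y_E = 60.81 / 122.2 = 0.4976.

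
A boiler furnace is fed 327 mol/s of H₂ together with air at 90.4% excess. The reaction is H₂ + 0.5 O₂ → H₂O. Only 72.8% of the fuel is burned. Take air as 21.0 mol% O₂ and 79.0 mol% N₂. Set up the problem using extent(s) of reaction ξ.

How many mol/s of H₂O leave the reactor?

Stoichiometric O₂ = 0.5 × 327 = 163.5 mol/s; O₂ fed = 163.5 × 1.904 = 311.3 mol/s.
N₂ fed = 311.3 × 79/21 = 1171 mol/s.
Fuel reacted = 0.728 × 327 → ξ = 238.1 mol/s.
Outlet (n = n₀ + ν ξ):
  H₂: 327 − 1(238.1) = 88.94
  O₂: 311.3 − 0.5(238.1) = 192.3
  N₂: 1171 (inert)
  H₂O: 0 + 1(238.1) = 238.1

238 mol/s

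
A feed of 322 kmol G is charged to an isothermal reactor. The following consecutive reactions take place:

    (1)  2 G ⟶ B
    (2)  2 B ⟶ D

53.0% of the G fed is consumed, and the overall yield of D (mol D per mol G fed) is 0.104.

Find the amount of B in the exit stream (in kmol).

Conversion of G: G consumed = 2ξ₁ = 0.53 × 322 → ξ₁ = 85.33 kmol.
Yield of D: 1ξ₂ / 322 = 0.104 → ξ₂ = 33.49 kmol.
Outlet amounts (n = n₀ + Σ ν·ξ):
  G: 322 − 2(85.33) = 151.3
  B: 0 + 1(85.33) − 2(33.49) = 18.35
  D: 0 + 1(33.49) = 33.49

18.4 kmol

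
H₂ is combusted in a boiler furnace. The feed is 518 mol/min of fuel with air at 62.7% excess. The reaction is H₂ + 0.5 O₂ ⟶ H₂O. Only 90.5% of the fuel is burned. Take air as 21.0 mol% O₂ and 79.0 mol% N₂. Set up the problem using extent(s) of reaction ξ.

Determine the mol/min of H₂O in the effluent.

Stoichiometric O₂ = 0.5 × 518 = 259 mol/min; O₂ fed = 259 × 1.627 = 421.4 mol/min.
N₂ fed = 421.4 × 79/21 = 1585 mol/min.
Fuel reacted = 0.905 × 518 → ξ = 468.8 mol/min.
Outlet (n = n₀ + ν ξ):
  H₂: 518 − 1(468.8) = 49.21
  O₂: 421.4 − 0.5(468.8) = 187
  N₂: 1585 (inert)
  H₂O: 0 + 1(468.8) = 468.8

469 mol/min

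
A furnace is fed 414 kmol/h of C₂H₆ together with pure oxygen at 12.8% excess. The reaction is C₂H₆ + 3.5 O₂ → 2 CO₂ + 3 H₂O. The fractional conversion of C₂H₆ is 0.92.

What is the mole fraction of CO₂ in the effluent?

0.34

Stoichiometric O₂ = 3.5 × 414 = 1449 kmol/h; O₂ fed = 1449 × 1.128 = 1634 kmol/h.
Fuel reacted = 0.92 × 414 → ξ = 380.9 kmol/h.
Outlet (n = n₀ + ν ξ):
  C₂H₆: 414 − 1(380.9) = 33.12
  O₂: 1634 − 3.5(380.9) = 301.4
  CO₂: 0 + 2(380.9) = 761.8
  H₂O: 0 + 3(380.9) = 1143
Total out = 2239 kmol/h; y_CO₂ = 761.8 / 2239 = 0.3402.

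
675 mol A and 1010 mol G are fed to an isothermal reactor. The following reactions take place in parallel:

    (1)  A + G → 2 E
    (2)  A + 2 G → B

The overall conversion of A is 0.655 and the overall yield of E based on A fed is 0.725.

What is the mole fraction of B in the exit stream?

0.153

Yield of E: 2ξ₁ / 675 = 0.725 → ξ₁ = 244.7 mol.
Conversion of A: 1ξ₁ + 1ξ₂ = 0.655 × 675 = 442.1 → ξ₂ = 197.4 mol.
Outlet amounts (n = n₀ + Σ ν·ξ):
  A: 675 − 1(244.7) − 1(197.4) = 232.9
  G: 1010 − 1(244.7) − 2(197.4) = 370.4
  E: 0 + 2(244.7) = 489.4
  B: 0 + 1(197.4) = 197.4
Total out = 1290 mol; y_B = 197.4 / 1290 = 0.153.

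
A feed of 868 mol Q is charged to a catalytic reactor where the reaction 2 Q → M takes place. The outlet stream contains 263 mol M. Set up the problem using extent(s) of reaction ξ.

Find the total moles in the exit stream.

605 mol

For M: n = n₀ + 1ξ → 263 = 0 + 1ξ, giving ξ = 263 mol.
Outlet amounts (n = n₀ + ν ξ):
  Q: 868 − 2(263) = 342
  M: 0 + 1(263) = 263
Total out = 342 + 263 = 605 mol.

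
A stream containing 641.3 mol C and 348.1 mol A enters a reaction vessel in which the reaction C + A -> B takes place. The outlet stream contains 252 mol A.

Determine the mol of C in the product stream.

545 mol

For A: n = n₀ − 1ξ → 252 = 348.1 − 1ξ, giving ξ = 96.1 mol.
Outlet amounts (n = n₀ + ν ξ):
  C: 641.3 − 1(96.1) = 545.2
  A: 348.1 − 1(96.1) = 252
  B: 0 + 1(96.1) = 96.1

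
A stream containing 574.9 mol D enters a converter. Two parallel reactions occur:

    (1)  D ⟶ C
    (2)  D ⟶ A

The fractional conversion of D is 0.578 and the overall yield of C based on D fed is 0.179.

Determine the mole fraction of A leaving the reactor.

Yield of C: 1ξ₁ / 574.9 = 0.179 → ξ₁ = 102.9 mol.
Conversion of D: 1ξ₁ + 1ξ₂ = 0.578 × 574.9 = 332.3 → ξ₂ = 229.4 mol.
Outlet amounts (n = n₀ + Σ ν·ξ):
  D: 574.9 − 1(102.9) − 1(229.4) = 242.6
  C: 0 + 1(102.9) = 102.9
  A: 0 + 1(229.4) = 229.4
Total out = 574.9 mol; y_A = 229.4 / 574.9 = 0.399.

0.399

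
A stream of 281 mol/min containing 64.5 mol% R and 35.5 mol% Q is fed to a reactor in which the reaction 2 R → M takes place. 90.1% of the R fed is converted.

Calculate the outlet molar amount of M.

R reacted = 0.901 × 181.2 = 163.3 mol/min; ν_R = −2, so ξ = 163.3/2 = 81.65 mol/min.
Outlet amounts (n = n₀ + ν ξ):
  R: 181.2 − 2(81.65) = 17.94
  M: 0 + 1(81.65) = 81.65
  Q: 99.75 (inert)

81.7 mol/min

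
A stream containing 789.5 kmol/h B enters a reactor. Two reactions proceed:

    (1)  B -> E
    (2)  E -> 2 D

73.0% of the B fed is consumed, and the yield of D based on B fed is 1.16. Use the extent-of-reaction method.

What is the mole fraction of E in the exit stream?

0.0949

Conversion of B: B consumed = 1ξ₁ = 0.73 × 789.5 → ξ₁ = 576.3 kmol/h.
Yield of D: 2ξ₂ / 789.5 = 1.16 → ξ₂ = 457.9 kmol/h.
Outlet amounts (n = n₀ + Σ ν·ξ):
  B: 789.5 − 1(576.3) = 213.2
  E: 0 + 1(576.3) − 1(457.9) = 118.4
  D: 0 + 2(457.9) = 915.8
Total out = 1247 kmol/h; y_E = 118.4 / 1247 = 0.09494.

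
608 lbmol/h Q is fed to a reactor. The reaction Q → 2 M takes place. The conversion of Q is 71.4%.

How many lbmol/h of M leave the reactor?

Q reacted = 0.714 × 608 = 434.1 lbmol/h; ν_Q = −1, so ξ = 434.1/1 = 434.1 lbmol/h.
Outlet amounts (n = n₀ + ν ξ):
  Q: 608 − 1(434.1) = 173.9
  M: 0 + 2(434.1) = 868.2

868 lbmol/h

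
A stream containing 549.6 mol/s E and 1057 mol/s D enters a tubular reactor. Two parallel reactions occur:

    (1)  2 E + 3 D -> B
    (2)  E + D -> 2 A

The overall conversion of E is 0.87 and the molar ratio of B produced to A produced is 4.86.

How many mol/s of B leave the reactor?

227 mol/s

Conversion of E: E consumed = 0.87 × 549.6 = 478.2 mol/s = 2ξ₁ + 1ξ₂.
Selectivity: 1ξ₁ / (2ξ₂) = 4.86 → ξ₁ = 9.72 ξ₂.
Substitute: (2·9.72 + 1) ξ₂ = 478.2 → ξ₂ = 23.39 mol/s, ξ₁ = 227.4 mol/s.
Outlet amounts (n = n₀ + Σ ν·ξ):
  E: 549.6 − 2(227.4) − 1(23.39) = 71.45
  D: 1057 − 3(227.4) − 1(23.39) = 351.5
  B: 0 + 1(227.4) = 227.4
  A: 0 + 2(23.39) = 46.79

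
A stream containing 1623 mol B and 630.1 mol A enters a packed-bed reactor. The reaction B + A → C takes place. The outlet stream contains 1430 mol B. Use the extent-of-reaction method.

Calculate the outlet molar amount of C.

For B: n = n₀ − 1ξ → 1430 = 1623 − 1ξ, giving ξ = 193 mol.
Outlet amounts (n = n₀ + ν ξ):
  B: 1623 − 1(193) = 1430
  A: 630.1 − 1(193) = 437.1
  C: 0 + 1(193) = 193

193 mol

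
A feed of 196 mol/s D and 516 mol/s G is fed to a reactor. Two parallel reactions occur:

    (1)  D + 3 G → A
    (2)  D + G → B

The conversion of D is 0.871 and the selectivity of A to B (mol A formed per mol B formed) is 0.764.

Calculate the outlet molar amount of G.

197 mol/s

Conversion of D: D consumed = 0.871 × 196 = 170.7 mol/s = 1ξ₁ + 1ξ₂.
Selectivity: 1ξ₁ / (1ξ₂) = 0.764 → ξ₁ = 0.764 ξ₂.
Substitute: (1·0.764 + 1) ξ₂ = 170.7 → ξ₂ = 96.78 mol/s, ξ₁ = 73.94 mol/s.
Outlet amounts (n = n₀ + Σ ν·ξ):
  D: 196 − 1(73.94) − 1(96.78) = 25.28
  G: 516 − 3(73.94) − 1(96.78) = 197.4
  A: 0 + 1(73.94) = 73.94
  B: 0 + 1(96.78) = 96.78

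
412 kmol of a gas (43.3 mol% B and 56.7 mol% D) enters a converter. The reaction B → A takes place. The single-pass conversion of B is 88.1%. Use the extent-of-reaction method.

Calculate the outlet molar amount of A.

157 kmol

B reacted = 0.881 × 178.4 = 157.2 kmol; ν_B = −1, so ξ = 157.2/1 = 157.2 kmol.
Outlet amounts (n = n₀ + ν ξ):
  B: 178.4 − 1(157.2) = 21.23
  A: 0 + 1(157.2) = 157.2
  D: 233.6 (inert)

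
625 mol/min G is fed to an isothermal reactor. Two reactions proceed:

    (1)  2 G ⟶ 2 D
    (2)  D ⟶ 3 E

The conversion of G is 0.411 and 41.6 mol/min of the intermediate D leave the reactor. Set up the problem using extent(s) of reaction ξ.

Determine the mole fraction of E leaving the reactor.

Conversion of G: G consumed = 2ξ₁ = 0.411 × 625 → ξ₁ = 128.4 mol/min.
D balance: n_D = 0 + 2ξ₁ − 1ξ₂ = 41.6 → ξ₂ = (2·128.4 − 41.6)/1 = 215.3 mol/min.
Outlet amounts (n = n₀ + Σ ν·ξ):
  G: 625 − 2(128.4) = 368.1
  D: 0 + 2(128.4) − 1(215.3) = 41.6
  E: 0 + 3(215.3) = 645.8
Total out = 1056 mol/min; y_E = 645.8 / 1056 = 0.6118.

0.612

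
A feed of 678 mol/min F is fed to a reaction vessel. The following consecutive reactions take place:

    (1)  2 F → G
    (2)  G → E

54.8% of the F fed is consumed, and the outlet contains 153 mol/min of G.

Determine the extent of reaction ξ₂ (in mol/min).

ξ₂ = 32.8 mol/min

Conversion of F: F consumed = 2ξ₁ = 0.548 × 678 → ξ₁ = 185.8 mol/min.
G balance: n_G = 0 + 1ξ₁ − 1ξ₂ = 153 → ξ₂ = (1·185.8 − 153)/1 = 32.77 mol/min.
Outlet amounts (n = n₀ + Σ ν·ξ):
  F: 678 − 2(185.8) = 306.5
  G: 0 + 1(185.8) − 1(32.77) = 153
  E: 0 + 1(32.77) = 32.77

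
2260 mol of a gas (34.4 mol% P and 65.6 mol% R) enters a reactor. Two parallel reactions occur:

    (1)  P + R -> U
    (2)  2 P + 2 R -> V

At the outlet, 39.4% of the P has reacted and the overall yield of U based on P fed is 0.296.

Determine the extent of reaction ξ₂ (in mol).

Yield of U: 1ξ₁ / 777.4 = 0.296 → ξ₁ = 230.1 mol.
Conversion of P: 1ξ₁ + 2ξ₂ = 0.394 × 777.4 = 306.3 → ξ₂ = 38.09 mol.
Outlet amounts (n = n₀ + Σ ν·ξ):
  P: 777.4 − 1(230.1) − 2(38.09) = 471.1
  R: 1483 − 1(230.1) − 2(38.09) = 1176
  U: 0 + 1(230.1) = 230.1
  V: 0 + 1(38.09) = 38.09

ξ₂ = 38.1 mol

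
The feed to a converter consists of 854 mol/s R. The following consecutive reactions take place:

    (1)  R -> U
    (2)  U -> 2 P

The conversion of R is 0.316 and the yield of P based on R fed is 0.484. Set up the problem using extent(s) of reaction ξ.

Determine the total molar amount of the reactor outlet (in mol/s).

Conversion of R: R consumed = 1ξ₁ = 0.316 × 854 → ξ₁ = 269.9 mol/s.
Yield of P: 2ξ₂ / 854 = 0.484 → ξ₂ = 206.7 mol/s.
Outlet amounts (n = n₀ + Σ ν·ξ):
  R: 854 − 1(269.9) = 584.1
  U: 0 + 1(269.9) − 1(206.7) = 63.2
  P: 0 + 2(206.7) = 413.3
Total out = 584.1 + 63.2 + 413.3 = 1061 mol/s.

1060 mol/s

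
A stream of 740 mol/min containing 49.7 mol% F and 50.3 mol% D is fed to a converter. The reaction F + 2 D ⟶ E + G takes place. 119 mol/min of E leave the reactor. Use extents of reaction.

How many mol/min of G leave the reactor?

For E: n = n₀ + 1ξ → 119 = 0 + 1ξ, giving ξ = 119 mol/min.
Outlet amounts (n = n₀ + ν ξ):
  F: 367.8 − 1(119) = 248.8
  D: 372.2 − 2(119) = 134.2
  E: 0 + 1(119) = 119
  G: 0 + 1(119) = 119

119 mol/min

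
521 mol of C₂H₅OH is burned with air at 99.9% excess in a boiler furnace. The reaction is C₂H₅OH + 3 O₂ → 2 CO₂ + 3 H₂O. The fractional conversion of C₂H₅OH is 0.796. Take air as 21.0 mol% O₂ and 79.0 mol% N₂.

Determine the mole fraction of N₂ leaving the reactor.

Stoichiometric O₂ = 3 × 521 = 1563 mol; O₂ fed = 1563 × 1.999 = 3124 mol.
N₂ fed = 3124 × 79/21 = 11750 mol.
Fuel reacted = 0.796 × 521 → ξ = 414.7 mol.
Outlet (n = n₀ + ν ξ):
  C₂H₅OH: 521 − 1(414.7) = 106.3
  O₂: 3124 − 3(414.7) = 1880
  N₂: 11750 (inert)
  CO₂: 0 + 2(414.7) = 829.4
  H₂O: 0 + 3(414.7) = 1244
Total out = 15810 mol; y_N₂ = 11750 / 15810 = 0.7433.

0.743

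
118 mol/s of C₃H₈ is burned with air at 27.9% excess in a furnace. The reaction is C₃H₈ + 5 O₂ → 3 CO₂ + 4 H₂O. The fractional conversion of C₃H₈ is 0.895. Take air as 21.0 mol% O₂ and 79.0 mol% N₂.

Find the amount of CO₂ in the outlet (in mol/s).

317 mol/s

Stoichiometric O₂ = 5 × 118 = 590 mol/s; O₂ fed = 590 × 1.279 = 754.6 mol/s.
N₂ fed = 754.6 × 79/21 = 2839 mol/s.
Fuel reacted = 0.895 × 118 → ξ = 105.6 mol/s.
Outlet (n = n₀ + ν ξ):
  C₃H₈: 118 − 1(105.6) = 12.39
  O₂: 754.6 − 5(105.6) = 226.6
  N₂: 2839 (inert)
  CO₂: 0 + 3(105.6) = 316.8
  H₂O: 0 + 4(105.6) = 422.4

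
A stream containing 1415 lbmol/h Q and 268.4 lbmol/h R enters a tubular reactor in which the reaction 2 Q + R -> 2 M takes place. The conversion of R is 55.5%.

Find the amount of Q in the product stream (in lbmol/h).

1120 lbmol/h

R reacted = 0.555 × 268.4 = 149 lbmol/h; ν_R = −1, so ξ = 149/1 = 149 lbmol/h.
Outlet amounts (n = n₀ + ν ξ):
  Q: 1415 − 2(149) = 1117
  R: 268.4 − 1(149) = 119.4
  M: 0 + 2(149) = 297.9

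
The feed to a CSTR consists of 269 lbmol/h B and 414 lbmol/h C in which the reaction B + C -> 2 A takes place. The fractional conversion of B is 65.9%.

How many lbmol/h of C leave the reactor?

B reacted = 0.659 × 269 = 177.3 lbmol/h; ν_B = −1, so ξ = 177.3/1 = 177.3 lbmol/h.
Outlet amounts (n = n₀ + ν ξ):
  B: 269 − 1(177.3) = 91.73
  C: 414 − 1(177.3) = 236.7
  A: 0 + 2(177.3) = 354.5

237 lbmol/h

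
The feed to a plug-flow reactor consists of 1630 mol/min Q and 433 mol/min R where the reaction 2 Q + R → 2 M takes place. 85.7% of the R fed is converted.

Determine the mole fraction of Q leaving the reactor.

0.525

R reacted = 0.857 × 433 = 371.1 mol/min; ν_R = −1, so ξ = 371.1/1 = 371.1 mol/min.
Outlet amounts (n = n₀ + ν ξ):
  Q: 1630 − 2(371.1) = 887.8
  R: 433 − 1(371.1) = 61.92
  M: 0 + 2(371.1) = 742.2
Total out = 1692 mol/min; y_Q = 887.8 / 1692 = 0.5248.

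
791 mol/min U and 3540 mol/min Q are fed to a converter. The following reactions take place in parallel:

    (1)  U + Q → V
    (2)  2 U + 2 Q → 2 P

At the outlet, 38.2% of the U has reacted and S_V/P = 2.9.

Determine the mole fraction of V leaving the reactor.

Conversion of U: U consumed = 0.382 × 791 = 302.2 mol/min = 1ξ₁ + 2ξ₂.
Selectivity: 1ξ₁ / (2ξ₂) = 2.9 → ξ₁ = 5.8 ξ₂.
Substitute: (1·5.8 + 2) ξ₂ = 302.2 → ξ₂ = 38.74 mol/min, ξ₁ = 224.7 mol/min.
Outlet amounts (n = n₀ + Σ ν·ξ):
  U: 791 − 1(224.7) − 2(38.74) = 488.8
  Q: 3540 − 1(224.7) − 2(38.74) = 3238
  V: 0 + 1(224.7) = 224.7
  P: 0 + 2(38.74) = 77.48
Total out = 4029 mol/min; y_V = 224.7 / 4029 = 0.05577.

0.0558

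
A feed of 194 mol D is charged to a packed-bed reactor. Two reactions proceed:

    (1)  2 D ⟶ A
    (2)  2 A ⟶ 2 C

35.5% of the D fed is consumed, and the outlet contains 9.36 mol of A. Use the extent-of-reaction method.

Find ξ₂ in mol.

Conversion of D: D consumed = 2ξ₁ = 0.355 × 194 → ξ₁ = 34.43 mol.
A balance: n_A = 0 + 1ξ₁ − 2ξ₂ = 9.36 → ξ₂ = (1·34.43 − 9.36)/2 = 12.54 mol.
Outlet amounts (n = n₀ + Σ ν·ξ):
  D: 194 − 2(34.43) = 125.1
  A: 0 + 1(34.43) − 2(12.54) = 9.36
  C: 0 + 2(12.54) = 25.07

ξ₂ = 12.5 mol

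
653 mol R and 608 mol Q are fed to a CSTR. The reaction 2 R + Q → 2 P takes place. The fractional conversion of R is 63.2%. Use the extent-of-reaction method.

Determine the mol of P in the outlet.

413 mol

R reacted = 0.632 × 653 = 412.7 mol; ν_R = −2, so ξ = 412.7/2 = 206.3 mol.
Outlet amounts (n = n₀ + ν ξ):
  R: 653 − 2(206.3) = 240.3
  Q: 608 − 1(206.3) = 401.7
  P: 0 + 2(206.3) = 412.7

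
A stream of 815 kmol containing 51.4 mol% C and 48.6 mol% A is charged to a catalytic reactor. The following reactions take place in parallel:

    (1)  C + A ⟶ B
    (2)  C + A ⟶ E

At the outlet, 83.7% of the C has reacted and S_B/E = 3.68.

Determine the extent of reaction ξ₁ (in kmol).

Conversion of C: C consumed = 0.837 × 418.9 = 350.6 kmol = 1ξ₁ + 1ξ₂.
Selectivity: 1ξ₁ / (1ξ₂) = 3.68 → ξ₁ = 3.68 ξ₂.
Substitute: (1·3.68 + 1) ξ₂ = 350.6 → ξ₂ = 74.92 kmol, ξ₁ = 275.7 kmol.
Outlet amounts (n = n₀ + Σ ν·ξ):
  C: 418.9 − 1(275.7) − 1(74.92) = 68.28
  A: 396.1 − 1(275.7) − 1(74.92) = 45.46
  B: 0 + 1(275.7) = 275.7
  E: 0 + 1(74.92) = 74.92

ξ₁ = 276 kmol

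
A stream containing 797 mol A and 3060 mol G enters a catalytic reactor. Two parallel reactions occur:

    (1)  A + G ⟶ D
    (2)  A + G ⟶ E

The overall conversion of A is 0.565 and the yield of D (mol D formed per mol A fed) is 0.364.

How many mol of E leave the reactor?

160 mol

Yield of D: 1ξ₁ / 797 = 0.364 → ξ₁ = 290.1 mol.
Conversion of A: 1ξ₁ + 1ξ₂ = 0.565 × 797 = 450.3 → ξ₂ = 160.2 mol.
Outlet amounts (n = n₀ + Σ ν·ξ):
  A: 797 − 1(290.1) − 1(160.2) = 346.7
  G: 3060 − 1(290.1) − 1(160.2) = 2610
  D: 0 + 1(290.1) = 290.1
  E: 0 + 1(160.2) = 160.2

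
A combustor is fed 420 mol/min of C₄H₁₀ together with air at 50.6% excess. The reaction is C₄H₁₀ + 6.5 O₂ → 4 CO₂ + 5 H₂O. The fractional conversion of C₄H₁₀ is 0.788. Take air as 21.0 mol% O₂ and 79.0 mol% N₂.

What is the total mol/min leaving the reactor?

20500 mol/min

Stoichiometric O₂ = 6.5 × 420 = 2730 mol/min; O₂ fed = 2730 × 1.506 = 4111 mol/min.
N₂ fed = 4111 × 79/21 = 15470 mol/min.
Fuel reacted = 0.788 × 420 → ξ = 331 mol/min.
Outlet (n = n₀ + ν ξ):
  C₄H₁₀: 420 − 1(331) = 89.04
  O₂: 4111 − 6.5(331) = 1960
  N₂: 15470 (inert)
  CO₂: 0 + 4(331) = 1324
  H₂O: 0 + 5(331) = 1655
Total out = 89.04 + 1960 + 15470 + 1324 + 1655 = 20490 mol/min.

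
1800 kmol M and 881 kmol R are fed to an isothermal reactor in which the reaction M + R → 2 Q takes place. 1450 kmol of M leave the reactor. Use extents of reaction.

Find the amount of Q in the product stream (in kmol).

For M: n = n₀ − 1ξ → 1450 = 1800 − 1ξ, giving ξ = 350 kmol.
Outlet amounts (n = n₀ + ν ξ):
  M: 1800 − 1(350) = 1450
  R: 881 − 1(350) = 531
  Q: 0 + 2(350) = 700

700 kmol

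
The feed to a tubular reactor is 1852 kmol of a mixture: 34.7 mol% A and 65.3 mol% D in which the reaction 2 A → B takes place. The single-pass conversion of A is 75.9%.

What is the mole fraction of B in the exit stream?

0.152

A reacted = 0.759 × 642.6 = 487.8 kmol; ν_A = −2, so ξ = 487.8/2 = 243.9 kmol.
Outlet amounts (n = n₀ + ν ξ):
  A: 642.6 − 2(243.9) = 154.9
  B: 0 + 1(243.9) = 243.9
  D: 1209 (inert)
Total out = 1608 kmol; y_B = 243.9 / 1608 = 0.1517.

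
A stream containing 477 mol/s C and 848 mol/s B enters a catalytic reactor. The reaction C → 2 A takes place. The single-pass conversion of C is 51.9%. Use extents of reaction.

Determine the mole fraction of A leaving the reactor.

0.315

C reacted = 0.519 × 477 = 247.6 mol/s; ν_C = −1, so ξ = 247.6/1 = 247.6 mol/s.
Outlet amounts (n = n₀ + ν ξ):
  C: 477 − 1(247.6) = 229.4
  A: 0 + 2(247.6) = 495.1
  B: 848 (inert)
Total out = 1573 mol/s; y_A = 495.1 / 1573 = 0.3149.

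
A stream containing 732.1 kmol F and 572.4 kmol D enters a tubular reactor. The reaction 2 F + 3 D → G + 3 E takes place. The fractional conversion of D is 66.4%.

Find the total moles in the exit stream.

D reacted = 0.664 × 572.4 = 380.1 kmol; ν_D = −3, so ξ = 380.1/3 = 126.7 kmol.
Outlet amounts (n = n₀ + ν ξ):
  F: 732.1 − 2(126.7) = 478.7
  D: 572.4 − 3(126.7) = 192.3
  G: 0 + 1(126.7) = 126.7
  E: 0 + 3(126.7) = 380.1
Total out = 478.7 + 192.3 + 126.7 + 380.1 = 1178 kmol.

1180 kmol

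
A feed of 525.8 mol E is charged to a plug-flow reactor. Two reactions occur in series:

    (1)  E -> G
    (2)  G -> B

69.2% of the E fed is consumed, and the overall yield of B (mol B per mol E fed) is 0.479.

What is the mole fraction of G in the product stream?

Conversion of E: E consumed = 1ξ₁ = 0.692 × 525.8 → ξ₁ = 363.9 mol.
Yield of B: 1ξ₂ / 525.8 = 0.479 → ξ₂ = 251.9 mol.
Outlet amounts (n = n₀ + Σ ν·ξ):
  E: 525.8 − 1(363.9) = 161.9
  G: 0 + 1(363.9) − 1(251.9) = 112
  B: 0 + 1(251.9) = 251.9
Total out = 525.8 mol; y_G = 112 / 525.8 = 0.213.

0.213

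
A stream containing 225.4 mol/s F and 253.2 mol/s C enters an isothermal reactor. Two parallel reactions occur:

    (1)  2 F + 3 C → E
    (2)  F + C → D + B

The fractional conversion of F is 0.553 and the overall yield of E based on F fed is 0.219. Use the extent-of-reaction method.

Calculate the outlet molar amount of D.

Yield of E: 1ξ₁ / 225.4 = 0.219 → ξ₁ = 49.36 mol/s.
Conversion of F: 2ξ₁ + 1ξ₂ = 0.553 × 225.4 = 124.6 → ξ₂ = 25.92 mol/s.
Outlet amounts (n = n₀ + Σ ν·ξ):
  F: 225.4 − 2(49.36) − 1(25.92) = 100.8
  C: 253.2 − 3(49.36) − 1(25.92) = 79.19
  E: 0 + 1(49.36) = 49.36
  D: 0 + 1(25.92) = 25.92
  B: 0 + 1(25.92) = 25.92

25.9 mol/s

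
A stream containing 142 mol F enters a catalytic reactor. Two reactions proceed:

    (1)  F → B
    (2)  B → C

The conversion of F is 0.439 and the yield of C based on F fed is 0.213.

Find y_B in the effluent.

0.226

Conversion of F: F consumed = 1ξ₁ = 0.439 × 142 → ξ₁ = 62.34 mol.
Yield of C: 1ξ₂ / 142 = 0.213 → ξ₂ = 30.25 mol.
Outlet amounts (n = n₀ + Σ ν·ξ):
  F: 142 − 1(62.34) = 79.66
  B: 0 + 1(62.34) − 1(30.25) = 32.09
  C: 0 + 1(30.25) = 30.25
Total out = 142 mol; y_B = 32.09 / 142 = 0.226.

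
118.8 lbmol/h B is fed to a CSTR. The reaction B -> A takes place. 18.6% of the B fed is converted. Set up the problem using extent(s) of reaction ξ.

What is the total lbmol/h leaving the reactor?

119 lbmol/h

B reacted = 0.186 × 118.8 = 22.1 lbmol/h; ν_B = −1, so ξ = 22.1/1 = 22.1 lbmol/h.
Outlet amounts (n = n₀ + ν ξ):
  B: 118.8 − 1(22.1) = 96.7
  A: 0 + 1(22.1) = 22.1
Total out = 96.7 + 22.1 = 118.8 lbmol/h.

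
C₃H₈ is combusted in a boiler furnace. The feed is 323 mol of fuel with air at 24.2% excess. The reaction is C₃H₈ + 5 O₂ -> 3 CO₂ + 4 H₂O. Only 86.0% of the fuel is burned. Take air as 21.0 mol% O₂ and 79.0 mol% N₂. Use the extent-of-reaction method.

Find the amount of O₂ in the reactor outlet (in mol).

617 mol

Stoichiometric O₂ = 5 × 323 = 1615 mol; O₂ fed = 1615 × 1.242 = 2006 mol.
N₂ fed = 2006 × 79/21 = 7546 mol.
Fuel reacted = 0.86 × 323 → ξ = 277.8 mol.
Outlet (n = n₀ + ν ξ):
  C₃H₈: 323 − 1(277.8) = 45.22
  O₂: 2006 − 5(277.8) = 616.9
  N₂: 7546 (inert)
  CO₂: 0 + 3(277.8) = 833.3
  H₂O: 0 + 4(277.8) = 1111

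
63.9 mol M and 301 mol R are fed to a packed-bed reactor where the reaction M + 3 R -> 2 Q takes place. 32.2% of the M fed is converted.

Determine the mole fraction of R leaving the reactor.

M reacted = 0.322 × 63.9 = 20.58 mol; ν_M = −1, so ξ = 20.58/1 = 20.58 mol.
Outlet amounts (n = n₀ + ν ξ):
  M: 63.9 − 1(20.58) = 43.32
  R: 301 − 3(20.58) = 239.3
  Q: 0 + 2(20.58) = 41.15
Total out = 323.7 mol; y_R = 239.3 / 323.7 = 0.7391.

0.739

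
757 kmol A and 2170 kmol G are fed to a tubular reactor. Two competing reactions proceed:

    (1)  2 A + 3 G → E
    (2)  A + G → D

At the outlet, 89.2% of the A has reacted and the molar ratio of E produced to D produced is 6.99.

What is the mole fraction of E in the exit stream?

0.194

Conversion of A: A consumed = 0.892 × 757 = 675.2 kmol = 2ξ₁ + 1ξ₂.
Selectivity: 1ξ₁ / (1ξ₂) = 6.99 → ξ₁ = 6.99 ξ₂.
Substitute: (2·6.99 + 1) ξ₂ = 675.2 → ξ₂ = 45.08 kmol, ξ₁ = 315.1 kmol.
Outlet amounts (n = n₀ + Σ ν·ξ):
  A: 757 − 2(315.1) − 1(45.08) = 81.76
  G: 2170 − 3(315.1) − 1(45.08) = 1180
  E: 0 + 1(315.1) = 315.1
  D: 0 + 1(45.08) = 45.08
Total out = 1622 kmol; y_E = 315.1 / 1622 = 0.1943.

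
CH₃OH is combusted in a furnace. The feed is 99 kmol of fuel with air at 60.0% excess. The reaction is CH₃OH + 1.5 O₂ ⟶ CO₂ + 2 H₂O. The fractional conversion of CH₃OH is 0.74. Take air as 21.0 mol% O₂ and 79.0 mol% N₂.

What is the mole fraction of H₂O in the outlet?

0.116

Stoichiometric O₂ = 1.5 × 99 = 148.5 kmol; O₂ fed = 148.5 × 1.600 = 237.6 kmol.
N₂ fed = 237.6 × 79/21 = 893.8 kmol.
Fuel reacted = 0.74 × 99 → ξ = 73.26 kmol.
Outlet (n = n₀ + ν ξ):
  CH₃OH: 99 − 1(73.26) = 25.74
  O₂: 237.6 − 1.5(73.26) = 127.7
  N₂: 893.8 (inert)
  CO₂: 0 + 1(73.26) = 73.26
  H₂O: 0 + 2(73.26) = 146.5
Total out = 1267 kmol; y_H₂O = 146.5 / 1267 = 0.1156.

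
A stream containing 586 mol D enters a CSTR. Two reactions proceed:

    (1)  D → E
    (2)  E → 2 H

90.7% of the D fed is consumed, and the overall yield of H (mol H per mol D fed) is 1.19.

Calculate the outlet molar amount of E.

183 mol

Conversion of D: D consumed = 1ξ₁ = 0.907 × 586 → ξ₁ = 531.5 mol.
Yield of H: 2ξ₂ / 586 = 1.19 → ξ₂ = 348.7 mol.
Outlet amounts (n = n₀ + Σ ν·ξ):
  D: 586 − 1(531.5) = 54.5
  E: 0 + 1(531.5) − 1(348.7) = 182.8
  H: 0 + 2(348.7) = 697.3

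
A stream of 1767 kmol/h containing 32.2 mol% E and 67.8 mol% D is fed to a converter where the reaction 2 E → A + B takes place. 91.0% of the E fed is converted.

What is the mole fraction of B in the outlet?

0.147

E reacted = 0.91 × 569 = 517.8 kmol/h; ν_E = −2, so ξ = 517.8/2 = 258.9 kmol/h.
Outlet amounts (n = n₀ + ν ξ):
  E: 569 − 2(258.9) = 51.21
  A: 0 + 1(258.9) = 258.9
  B: 0 + 1(258.9) = 258.9
  D: 1198 (inert)
Total out = 1767 kmol/h; y_B = 258.9 / 1767 = 0.1465.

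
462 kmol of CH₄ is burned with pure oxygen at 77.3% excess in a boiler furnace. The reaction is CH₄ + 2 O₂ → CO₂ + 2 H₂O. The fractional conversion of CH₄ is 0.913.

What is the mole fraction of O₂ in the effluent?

0.378

Stoichiometric O₂ = 2 × 462 = 924 kmol; O₂ fed = 924 × 1.773 = 1638 kmol.
Fuel reacted = 0.913 × 462 → ξ = 421.8 kmol.
Outlet (n = n₀ + ν ξ):
  CH₄: 462 − 1(421.8) = 40.19
  O₂: 1638 − 2(421.8) = 794.6
  CO₂: 0 + 1(421.8) = 421.8
  H₂O: 0 + 2(421.8) = 843.6
Total out = 2100 kmol; y_O₂ = 794.6 / 2100 = 0.3784.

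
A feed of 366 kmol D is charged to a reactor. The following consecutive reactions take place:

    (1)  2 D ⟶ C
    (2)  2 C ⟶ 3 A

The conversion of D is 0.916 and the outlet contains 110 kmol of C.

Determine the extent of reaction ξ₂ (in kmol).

Conversion of D: D consumed = 2ξ₁ = 0.916 × 366 → ξ₁ = 167.6 kmol.
C balance: n_C = 0 + 1ξ₁ − 2ξ₂ = 110 → ξ₂ = (1·167.6 − 110)/2 = 28.81 kmol.
Outlet amounts (n = n₀ + Σ ν·ξ):
  D: 366 − 2(167.6) = 30.74
  C: 0 + 1(167.6) − 2(28.81) = 110
  A: 0 + 3(28.81) = 86.44

ξ₂ = 28.8 kmol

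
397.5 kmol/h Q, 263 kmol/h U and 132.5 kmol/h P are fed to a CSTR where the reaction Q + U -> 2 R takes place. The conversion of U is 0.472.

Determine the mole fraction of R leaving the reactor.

0.313

U reacted = 0.472 × 263 = 124.1 kmol/h; ν_U = −1, so ξ = 124.1/1 = 124.1 kmol/h.
Outlet amounts (n = n₀ + ν ξ):
  Q: 397.5 − 1(124.1) = 273.4
  U: 263 − 1(124.1) = 138.9
  R: 0 + 2(124.1) = 248.3
  P: 132.5 (inert)
Total out = 793 kmol/h; y_R = 248.3 / 793 = 0.3131.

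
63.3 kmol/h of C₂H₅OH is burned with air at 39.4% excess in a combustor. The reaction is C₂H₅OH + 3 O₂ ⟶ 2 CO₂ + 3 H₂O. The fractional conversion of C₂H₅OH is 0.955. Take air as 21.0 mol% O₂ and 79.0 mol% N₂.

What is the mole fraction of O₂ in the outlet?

0.0602

Stoichiometric O₂ = 3 × 63.3 = 189.9 kmol/h; O₂ fed = 189.9 × 1.394 = 264.7 kmol/h.
N₂ fed = 264.7 × 79/21 = 995.9 kmol/h.
Fuel reacted = 0.955 × 63.3 → ξ = 60.45 kmol/h.
Outlet (n = n₀ + ν ξ):
  C₂H₅OH: 63.3 − 1(60.45) = 2.849
  O₂: 264.7 − 3(60.45) = 83.37
  N₂: 995.9 (inert)
  CO₂: 0 + 2(60.45) = 120.9
  H₂O: 0 + 3(60.45) = 181.4
Total out = 1384 kmol/h; y_O₂ = 83.37 / 1384 = 0.06022.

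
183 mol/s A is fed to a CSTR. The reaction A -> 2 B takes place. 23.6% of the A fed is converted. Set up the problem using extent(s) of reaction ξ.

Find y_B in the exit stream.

A reacted = 0.236 × 183 = 43.19 mol/s; ν_A = −1, so ξ = 43.19/1 = 43.19 mol/s.
Outlet amounts (n = n₀ + ν ξ):
  A: 183 − 1(43.19) = 139.8
  B: 0 + 2(43.19) = 86.38
Total out = 226.2 mol/s; y_B = 86.38 / 226.2 = 0.3819.

0.382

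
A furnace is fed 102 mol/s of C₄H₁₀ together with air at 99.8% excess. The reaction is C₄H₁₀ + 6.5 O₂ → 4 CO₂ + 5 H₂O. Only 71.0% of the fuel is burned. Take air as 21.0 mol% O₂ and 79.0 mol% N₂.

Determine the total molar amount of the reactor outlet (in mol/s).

6520 mol/s

Stoichiometric O₂ = 6.5 × 102 = 663 mol/s; O₂ fed = 663 × 1.998 = 1325 mol/s.
N₂ fed = 1325 × 79/21 = 4983 mol/s.
Fuel reacted = 0.71 × 102 → ξ = 72.42 mol/s.
Outlet (n = n₀ + ν ξ):
  C₄H₁₀: 102 − 1(72.42) = 29.58
  O₂: 1325 − 6.5(72.42) = 853.9
  N₂: 4983 (inert)
  CO₂: 0 + 4(72.42) = 289.7
  H₂O: 0 + 5(72.42) = 362.1
Total out = 29.58 + 853.9 + 4983 + 289.7 + 362.1 = 6519 mol/s.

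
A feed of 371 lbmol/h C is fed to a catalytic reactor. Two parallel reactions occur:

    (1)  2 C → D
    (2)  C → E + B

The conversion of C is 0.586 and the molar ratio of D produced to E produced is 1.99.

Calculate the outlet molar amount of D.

86.9 lbmol/h

Conversion of C: C consumed = 0.586 × 371 = 217.4 lbmol/h = 2ξ₁ + 1ξ₂.
Selectivity: 1ξ₁ / (1ξ₂) = 1.99 → ξ₁ = 1.99 ξ₂.
Substitute: (2·1.99 + 1) ξ₂ = 217.4 → ξ₂ = 43.66 lbmol/h, ξ₁ = 86.88 lbmol/h.
Outlet amounts (n = n₀ + Σ ν·ξ):
  C: 371 − 2(86.88) − 1(43.66) = 153.6
  D: 0 + 1(86.88) = 86.88
  E: 0 + 1(43.66) = 43.66
  B: 0 + 1(43.66) = 43.66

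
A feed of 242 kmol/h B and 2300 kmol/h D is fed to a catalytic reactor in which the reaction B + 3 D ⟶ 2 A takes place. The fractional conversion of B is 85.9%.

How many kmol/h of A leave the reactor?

B reacted = 0.859 × 242 = 207.9 kmol/h; ν_B = −1, so ξ = 207.9/1 = 207.9 kmol/h.
Outlet amounts (n = n₀ + ν ξ):
  B: 242 − 1(207.9) = 34.12
  D: 2300 − 3(207.9) = 1676
  A: 0 + 2(207.9) = 415.8

416 kmol/h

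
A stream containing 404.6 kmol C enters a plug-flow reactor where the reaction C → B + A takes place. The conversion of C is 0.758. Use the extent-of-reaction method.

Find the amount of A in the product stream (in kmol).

307 kmol

C reacted = 0.758 × 404.6 = 306.7 kmol; ν_C = −1, so ξ = 306.7/1 = 306.7 kmol.
Outlet amounts (n = n₀ + ν ξ):
  C: 404.6 − 1(306.7) = 97.91
  B: 0 + 1(306.7) = 306.7
  A: 0 + 1(306.7) = 306.7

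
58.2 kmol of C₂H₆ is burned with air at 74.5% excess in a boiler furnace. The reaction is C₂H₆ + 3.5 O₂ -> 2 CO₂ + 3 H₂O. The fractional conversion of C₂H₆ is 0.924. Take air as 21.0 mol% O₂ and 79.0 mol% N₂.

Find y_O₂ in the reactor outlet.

0.0941

Stoichiometric O₂ = 3.5 × 58.2 = 203.7 kmol; O₂ fed = 203.7 × 1.745 = 355.5 kmol.
N₂ fed = 355.5 × 79/21 = 1337 kmol.
Fuel reacted = 0.924 × 58.2 → ξ = 53.78 kmol.
Outlet (n = n₀ + ν ξ):
  C₂H₆: 58.2 − 1(53.78) = 4.423
  O₂: 355.5 − 3.5(53.78) = 167.2
  N₂: 1337 (inert)
  CO₂: 0 + 2(53.78) = 107.6
  H₂O: 0 + 3(53.78) = 161.3
Total out = 1778 kmol; y_O₂ = 167.2 / 1778 = 0.09407.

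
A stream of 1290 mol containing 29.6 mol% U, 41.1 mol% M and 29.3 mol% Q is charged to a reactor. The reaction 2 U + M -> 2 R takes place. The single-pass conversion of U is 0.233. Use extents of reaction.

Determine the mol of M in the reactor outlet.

U reacted = 0.233 × 381.8 = 88.97 mol; ν_U = −2, so ξ = 88.97/2 = 44.48 mol.
Outlet amounts (n = n₀ + ν ξ):
  U: 381.8 − 2(44.48) = 292.9
  M: 530.2 − 1(44.48) = 485.7
  R: 0 + 2(44.48) = 88.97
  Q: 378 (inert)

486 mol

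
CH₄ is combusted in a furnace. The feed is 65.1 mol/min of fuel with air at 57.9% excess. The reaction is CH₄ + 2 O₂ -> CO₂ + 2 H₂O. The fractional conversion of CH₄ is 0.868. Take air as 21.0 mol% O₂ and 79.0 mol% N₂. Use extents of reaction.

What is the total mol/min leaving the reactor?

1040 mol/min

Stoichiometric O₂ = 2 × 65.1 = 130.2 mol/min; O₂ fed = 130.2 × 1.579 = 205.6 mol/min.
N₂ fed = 205.6 × 79/21 = 773.4 mol/min.
Fuel reacted = 0.868 × 65.1 → ξ = 56.51 mol/min.
Outlet (n = n₀ + ν ξ):
  CH₄: 65.1 − 1(56.51) = 8.593
  O₂: 205.6 − 2(56.51) = 92.57
  N₂: 773.4 (inert)
  CO₂: 0 + 1(56.51) = 56.51
  H₂O: 0 + 2(56.51) = 113
Total out = 8.593 + 92.57 + 773.4 + 56.51 + 113 = 1044 mol/min.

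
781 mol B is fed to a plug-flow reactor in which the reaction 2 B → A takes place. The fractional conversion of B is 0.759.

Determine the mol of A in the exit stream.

296 mol

B reacted = 0.759 × 781 = 592.8 mol; ν_B = −2, so ξ = 592.8/2 = 296.4 mol.
Outlet amounts (n = n₀ + ν ξ):
  B: 781 − 2(296.4) = 188.2
  A: 0 + 1(296.4) = 296.4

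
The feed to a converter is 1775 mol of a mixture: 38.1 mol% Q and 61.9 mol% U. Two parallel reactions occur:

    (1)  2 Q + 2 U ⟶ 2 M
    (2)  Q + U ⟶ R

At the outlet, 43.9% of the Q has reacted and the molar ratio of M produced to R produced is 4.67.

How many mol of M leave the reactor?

245 mol

Conversion of Q: Q consumed = 0.439 × 676.3 = 296.9 mol = 2ξ₁ + 1ξ₂.
Selectivity: 2ξ₁ / (1ξ₂) = 4.67 → ξ₁ = 2.335 ξ₂.
Substitute: (2·2.335 + 1) ξ₂ = 296.9 → ξ₂ = 52.36 mol, ξ₁ = 122.3 mol.
Outlet amounts (n = n₀ + Σ ν·ξ):
  Q: 676.3 − 2(122.3) − 1(52.36) = 379.4
  U: 1099 − 2(122.3) − 1(52.36) = 801.8
  M: 0 + 2(122.3) = 244.5
  R: 0 + 1(52.36) = 52.36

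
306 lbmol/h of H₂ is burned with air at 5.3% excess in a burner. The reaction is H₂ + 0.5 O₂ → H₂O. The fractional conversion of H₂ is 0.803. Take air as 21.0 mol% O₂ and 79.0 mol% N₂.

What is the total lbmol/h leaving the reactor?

950 lbmol/h

Stoichiometric O₂ = 0.5 × 306 = 153 lbmol/h; O₂ fed = 153 × 1.053 = 161.1 lbmol/h.
N₂ fed = 161.1 × 79/21 = 606.1 lbmol/h.
Fuel reacted = 0.803 × 306 → ξ = 245.7 lbmol/h.
Outlet (n = n₀ + ν ξ):
  H₂: 306 − 1(245.7) = 60.28
  O₂: 161.1 − 0.5(245.7) = 38.25
  N₂: 606.1 (inert)
  H₂O: 0 + 1(245.7) = 245.7
Total out = 60.28 + 38.25 + 606.1 + 245.7 = 950.3 lbmol/h.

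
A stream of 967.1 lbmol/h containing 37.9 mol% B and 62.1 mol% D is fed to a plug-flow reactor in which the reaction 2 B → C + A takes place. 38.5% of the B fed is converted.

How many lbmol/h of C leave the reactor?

B reacted = 0.385 × 366.5 = 141.1 lbmol/h; ν_B = −2, so ξ = 141.1/2 = 70.56 lbmol/h.
Outlet amounts (n = n₀ + ν ξ):
  B: 366.5 − 2(70.56) = 225.4
  C: 0 + 1(70.56) = 70.56
  A: 0 + 1(70.56) = 70.56
  D: 600.6 (inert)

70.6 lbmol/h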